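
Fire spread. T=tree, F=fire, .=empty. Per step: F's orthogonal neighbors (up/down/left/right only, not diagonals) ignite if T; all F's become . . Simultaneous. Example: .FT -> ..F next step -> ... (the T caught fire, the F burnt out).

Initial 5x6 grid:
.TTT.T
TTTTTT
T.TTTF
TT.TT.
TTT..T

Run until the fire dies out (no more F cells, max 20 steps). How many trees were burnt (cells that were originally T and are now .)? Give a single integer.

Answer: 21

Derivation:
Step 1: +2 fires, +1 burnt (F count now 2)
Step 2: +4 fires, +2 burnt (F count now 4)
Step 3: +3 fires, +4 burnt (F count now 3)
Step 4: +2 fires, +3 burnt (F count now 2)
Step 5: +2 fires, +2 burnt (F count now 2)
Step 6: +2 fires, +2 burnt (F count now 2)
Step 7: +1 fires, +2 burnt (F count now 1)
Step 8: +1 fires, +1 burnt (F count now 1)
Step 9: +2 fires, +1 burnt (F count now 2)
Step 10: +1 fires, +2 burnt (F count now 1)
Step 11: +1 fires, +1 burnt (F count now 1)
Step 12: +0 fires, +1 burnt (F count now 0)
Fire out after step 12
Initially T: 22, now '.': 29
Total burnt (originally-T cells now '.'): 21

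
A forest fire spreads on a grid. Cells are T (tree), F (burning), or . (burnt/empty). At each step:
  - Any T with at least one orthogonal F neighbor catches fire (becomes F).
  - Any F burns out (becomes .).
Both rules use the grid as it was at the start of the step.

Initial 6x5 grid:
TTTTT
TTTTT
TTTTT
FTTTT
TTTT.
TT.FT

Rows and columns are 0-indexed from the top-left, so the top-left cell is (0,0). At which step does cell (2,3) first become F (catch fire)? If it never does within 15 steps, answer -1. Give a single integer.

Step 1: cell (2,3)='T' (+5 fires, +2 burnt)
Step 2: cell (2,3)='T' (+7 fires, +5 burnt)
Step 3: cell (2,3)='F' (+6 fires, +7 burnt)
  -> target ignites at step 3
Step 4: cell (2,3)='.' (+4 fires, +6 burnt)
Step 5: cell (2,3)='.' (+3 fires, +4 burnt)
Step 6: cell (2,3)='.' (+1 fires, +3 burnt)
Step 7: cell (2,3)='.' (+0 fires, +1 burnt)
  fire out at step 7

3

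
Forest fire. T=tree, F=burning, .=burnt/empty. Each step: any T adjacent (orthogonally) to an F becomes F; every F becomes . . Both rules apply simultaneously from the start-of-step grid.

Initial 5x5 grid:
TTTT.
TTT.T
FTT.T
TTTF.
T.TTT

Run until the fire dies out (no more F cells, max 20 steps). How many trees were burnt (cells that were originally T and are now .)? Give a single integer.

Step 1: +5 fires, +2 burnt (F count now 5)
Step 2: +7 fires, +5 burnt (F count now 7)
Step 3: +2 fires, +7 burnt (F count now 2)
Step 4: +1 fires, +2 burnt (F count now 1)
Step 5: +1 fires, +1 burnt (F count now 1)
Step 6: +0 fires, +1 burnt (F count now 0)
Fire out after step 6
Initially T: 18, now '.': 23
Total burnt (originally-T cells now '.'): 16

Answer: 16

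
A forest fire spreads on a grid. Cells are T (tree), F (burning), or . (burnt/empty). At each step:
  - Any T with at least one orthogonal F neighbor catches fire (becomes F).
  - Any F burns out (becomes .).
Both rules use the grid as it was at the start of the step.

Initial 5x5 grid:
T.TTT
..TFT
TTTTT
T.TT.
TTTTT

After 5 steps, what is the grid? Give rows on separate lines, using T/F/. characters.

Step 1: 4 trees catch fire, 1 burn out
  T.TFT
  ..F.F
  TTTFT
  T.TT.
  TTTTT
Step 2: 5 trees catch fire, 4 burn out
  T.F.F
  .....
  TTF.F
  T.TF.
  TTTTT
Step 3: 3 trees catch fire, 5 burn out
  T....
  .....
  TF...
  T.F..
  TTTFT
Step 4: 3 trees catch fire, 3 burn out
  T....
  .....
  F....
  T....
  TTF.F
Step 5: 2 trees catch fire, 3 burn out
  T....
  .....
  .....
  F....
  TF...

T....
.....
.....
F....
TF...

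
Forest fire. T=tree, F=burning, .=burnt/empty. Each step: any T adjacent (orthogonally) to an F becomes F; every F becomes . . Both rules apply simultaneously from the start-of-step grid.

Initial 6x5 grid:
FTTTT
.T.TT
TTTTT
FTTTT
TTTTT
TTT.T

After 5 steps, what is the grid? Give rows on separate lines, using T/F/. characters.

Step 1: 4 trees catch fire, 2 burn out
  .FTTT
  .T.TT
  FTTTT
  .FTTT
  FTTTT
  TTT.T
Step 2: 6 trees catch fire, 4 burn out
  ..FTT
  .F.TT
  .FTTT
  ..FTT
  .FTTT
  FTT.T
Step 3: 5 trees catch fire, 6 burn out
  ...FT
  ...TT
  ..FTT
  ...FT
  ..FTT
  .FT.T
Step 4: 6 trees catch fire, 5 burn out
  ....F
  ...FT
  ...FT
  ....F
  ...FT
  ..F.T
Step 5: 3 trees catch fire, 6 burn out
  .....
  ....F
  ....F
  .....
  ....F
  ....T

.....
....F
....F
.....
....F
....T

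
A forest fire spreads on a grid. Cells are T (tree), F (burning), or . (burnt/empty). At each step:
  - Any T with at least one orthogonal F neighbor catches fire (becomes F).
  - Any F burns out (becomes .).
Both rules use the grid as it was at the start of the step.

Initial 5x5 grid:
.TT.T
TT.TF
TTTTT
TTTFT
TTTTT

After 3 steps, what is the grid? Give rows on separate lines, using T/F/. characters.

Step 1: 7 trees catch fire, 2 burn out
  .TT.F
  TT.F.
  TTTFF
  TTF.F
  TTTFT
Step 2: 4 trees catch fire, 7 burn out
  .TT..
  TT...
  TTF..
  TF...
  TTF.F
Step 3: 3 trees catch fire, 4 burn out
  .TT..
  TT...
  TF...
  F....
  TF...

.TT..
TT...
TF...
F....
TF...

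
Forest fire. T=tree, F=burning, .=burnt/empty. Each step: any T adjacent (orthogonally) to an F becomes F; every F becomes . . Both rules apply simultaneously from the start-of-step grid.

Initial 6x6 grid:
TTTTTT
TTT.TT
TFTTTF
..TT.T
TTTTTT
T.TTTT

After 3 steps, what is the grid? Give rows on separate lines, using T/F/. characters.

Step 1: 6 trees catch fire, 2 burn out
  TTTTTT
  TFT.TF
  F.FTF.
  ..TT.F
  TTTTTT
  T.TTTT
Step 2: 8 trees catch fire, 6 burn out
  TFTTTF
  F.F.F.
  ...F..
  ..FT..
  TTTTTF
  T.TTTT
Step 3: 7 trees catch fire, 8 burn out
  F.FTF.
  ......
  ......
  ...F..
  TTFTF.
  T.TTTF

F.FTF.
......
......
...F..
TTFTF.
T.TTTF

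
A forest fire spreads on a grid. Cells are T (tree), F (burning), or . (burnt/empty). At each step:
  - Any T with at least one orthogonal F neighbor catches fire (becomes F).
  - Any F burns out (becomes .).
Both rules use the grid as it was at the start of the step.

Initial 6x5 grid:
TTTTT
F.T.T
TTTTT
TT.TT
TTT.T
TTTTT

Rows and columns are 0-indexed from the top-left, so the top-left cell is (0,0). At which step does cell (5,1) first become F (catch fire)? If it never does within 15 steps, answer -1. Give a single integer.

Step 1: cell (5,1)='T' (+2 fires, +1 burnt)
Step 2: cell (5,1)='T' (+3 fires, +2 burnt)
Step 3: cell (5,1)='T' (+4 fires, +3 burnt)
Step 4: cell (5,1)='T' (+5 fires, +4 burnt)
Step 5: cell (5,1)='F' (+5 fires, +5 burnt)
  -> target ignites at step 5
Step 6: cell (5,1)='.' (+3 fires, +5 burnt)
Step 7: cell (5,1)='.' (+2 fires, +3 burnt)
Step 8: cell (5,1)='.' (+1 fires, +2 burnt)
Step 9: cell (5,1)='.' (+0 fires, +1 burnt)
  fire out at step 9

5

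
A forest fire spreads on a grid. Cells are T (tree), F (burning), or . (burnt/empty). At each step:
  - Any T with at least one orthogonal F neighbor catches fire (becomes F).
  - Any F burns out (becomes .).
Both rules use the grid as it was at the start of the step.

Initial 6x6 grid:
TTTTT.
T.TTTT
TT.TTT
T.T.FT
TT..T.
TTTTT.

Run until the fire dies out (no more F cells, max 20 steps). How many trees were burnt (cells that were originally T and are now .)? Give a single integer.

Step 1: +3 fires, +1 burnt (F count now 3)
Step 2: +4 fires, +3 burnt (F count now 4)
Step 3: +4 fires, +4 burnt (F count now 4)
Step 4: +3 fires, +4 burnt (F count now 3)
Step 5: +2 fires, +3 burnt (F count now 2)
Step 6: +3 fires, +2 burnt (F count now 3)
Step 7: +2 fires, +3 burnt (F count now 2)
Step 8: +2 fires, +2 burnt (F count now 2)
Step 9: +1 fires, +2 burnt (F count now 1)
Step 10: +1 fires, +1 burnt (F count now 1)
Step 11: +0 fires, +1 burnt (F count now 0)
Fire out after step 11
Initially T: 26, now '.': 35
Total burnt (originally-T cells now '.'): 25

Answer: 25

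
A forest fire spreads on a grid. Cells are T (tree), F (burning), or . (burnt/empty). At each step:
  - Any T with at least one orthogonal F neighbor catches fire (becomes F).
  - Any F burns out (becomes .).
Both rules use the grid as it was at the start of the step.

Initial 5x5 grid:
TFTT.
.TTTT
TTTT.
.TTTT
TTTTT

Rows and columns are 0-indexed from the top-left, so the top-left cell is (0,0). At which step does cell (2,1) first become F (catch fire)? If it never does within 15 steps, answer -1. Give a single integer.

Step 1: cell (2,1)='T' (+3 fires, +1 burnt)
Step 2: cell (2,1)='F' (+3 fires, +3 burnt)
  -> target ignites at step 2
Step 3: cell (2,1)='.' (+4 fires, +3 burnt)
Step 4: cell (2,1)='.' (+4 fires, +4 burnt)
Step 5: cell (2,1)='.' (+3 fires, +4 burnt)
Step 6: cell (2,1)='.' (+2 fires, +3 burnt)
Step 7: cell (2,1)='.' (+1 fires, +2 burnt)
Step 8: cell (2,1)='.' (+0 fires, +1 burnt)
  fire out at step 8

2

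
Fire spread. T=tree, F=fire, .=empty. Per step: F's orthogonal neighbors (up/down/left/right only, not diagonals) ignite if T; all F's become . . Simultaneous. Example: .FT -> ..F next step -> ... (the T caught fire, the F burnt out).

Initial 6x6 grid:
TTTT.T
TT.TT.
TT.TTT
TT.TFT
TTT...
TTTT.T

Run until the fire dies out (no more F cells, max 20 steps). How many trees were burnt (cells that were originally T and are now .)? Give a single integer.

Answer: 24

Derivation:
Step 1: +3 fires, +1 burnt (F count now 3)
Step 2: +3 fires, +3 burnt (F count now 3)
Step 3: +1 fires, +3 burnt (F count now 1)
Step 4: +1 fires, +1 burnt (F count now 1)
Step 5: +1 fires, +1 burnt (F count now 1)
Step 6: +1 fires, +1 burnt (F count now 1)
Step 7: +2 fires, +1 burnt (F count now 2)
Step 8: +2 fires, +2 burnt (F count now 2)
Step 9: +2 fires, +2 burnt (F count now 2)
Step 10: +2 fires, +2 burnt (F count now 2)
Step 11: +3 fires, +2 burnt (F count now 3)
Step 12: +2 fires, +3 burnt (F count now 2)
Step 13: +1 fires, +2 burnt (F count now 1)
Step 14: +0 fires, +1 burnt (F count now 0)
Fire out after step 14
Initially T: 26, now '.': 34
Total burnt (originally-T cells now '.'): 24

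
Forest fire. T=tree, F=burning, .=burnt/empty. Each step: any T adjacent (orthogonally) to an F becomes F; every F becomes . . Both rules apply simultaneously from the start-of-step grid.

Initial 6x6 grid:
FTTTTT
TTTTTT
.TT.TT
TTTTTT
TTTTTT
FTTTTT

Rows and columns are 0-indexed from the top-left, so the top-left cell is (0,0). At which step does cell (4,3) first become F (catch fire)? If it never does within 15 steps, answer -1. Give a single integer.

Step 1: cell (4,3)='T' (+4 fires, +2 burnt)
Step 2: cell (4,3)='T' (+5 fires, +4 burnt)
Step 3: cell (4,3)='T' (+6 fires, +5 burnt)
Step 4: cell (4,3)='F' (+6 fires, +6 burnt)
  -> target ignites at step 4
Step 5: cell (4,3)='.' (+5 fires, +6 burnt)
Step 6: cell (4,3)='.' (+4 fires, +5 burnt)
Step 7: cell (4,3)='.' (+2 fires, +4 burnt)
Step 8: cell (4,3)='.' (+0 fires, +2 burnt)
  fire out at step 8

4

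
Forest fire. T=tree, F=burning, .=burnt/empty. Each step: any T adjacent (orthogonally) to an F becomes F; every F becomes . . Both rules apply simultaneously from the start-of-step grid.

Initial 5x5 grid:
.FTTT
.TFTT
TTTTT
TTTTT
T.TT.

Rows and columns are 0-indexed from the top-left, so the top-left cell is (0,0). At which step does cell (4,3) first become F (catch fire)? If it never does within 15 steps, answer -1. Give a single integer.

Step 1: cell (4,3)='T' (+4 fires, +2 burnt)
Step 2: cell (4,3)='T' (+5 fires, +4 burnt)
Step 3: cell (4,3)='T' (+6 fires, +5 burnt)
Step 4: cell (4,3)='F' (+3 fires, +6 burnt)
  -> target ignites at step 4
Step 5: cell (4,3)='.' (+1 fires, +3 burnt)
Step 6: cell (4,3)='.' (+0 fires, +1 burnt)
  fire out at step 6

4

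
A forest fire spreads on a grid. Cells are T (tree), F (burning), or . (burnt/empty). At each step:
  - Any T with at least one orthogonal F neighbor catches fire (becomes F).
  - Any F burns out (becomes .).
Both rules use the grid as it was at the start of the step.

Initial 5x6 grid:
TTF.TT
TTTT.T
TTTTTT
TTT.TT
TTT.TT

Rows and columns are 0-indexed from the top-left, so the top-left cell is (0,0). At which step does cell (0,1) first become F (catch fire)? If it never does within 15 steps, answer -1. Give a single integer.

Step 1: cell (0,1)='F' (+2 fires, +1 burnt)
  -> target ignites at step 1
Step 2: cell (0,1)='.' (+4 fires, +2 burnt)
Step 3: cell (0,1)='.' (+4 fires, +4 burnt)
Step 4: cell (0,1)='.' (+4 fires, +4 burnt)
Step 5: cell (0,1)='.' (+4 fires, +4 burnt)
Step 6: cell (0,1)='.' (+4 fires, +4 burnt)
Step 7: cell (0,1)='.' (+2 fires, +4 burnt)
Step 8: cell (0,1)='.' (+1 fires, +2 burnt)
Step 9: cell (0,1)='.' (+0 fires, +1 burnt)
  fire out at step 9

1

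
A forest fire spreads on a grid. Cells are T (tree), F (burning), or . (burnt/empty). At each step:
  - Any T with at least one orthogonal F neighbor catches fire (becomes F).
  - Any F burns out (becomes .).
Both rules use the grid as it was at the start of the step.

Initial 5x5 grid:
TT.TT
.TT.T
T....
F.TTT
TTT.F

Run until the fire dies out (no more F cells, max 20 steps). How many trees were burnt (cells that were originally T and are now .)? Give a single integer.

Step 1: +3 fires, +2 burnt (F count now 3)
Step 2: +2 fires, +3 burnt (F count now 2)
Step 3: +2 fires, +2 burnt (F count now 2)
Step 4: +0 fires, +2 burnt (F count now 0)
Fire out after step 4
Initially T: 14, now '.': 18
Total burnt (originally-T cells now '.'): 7

Answer: 7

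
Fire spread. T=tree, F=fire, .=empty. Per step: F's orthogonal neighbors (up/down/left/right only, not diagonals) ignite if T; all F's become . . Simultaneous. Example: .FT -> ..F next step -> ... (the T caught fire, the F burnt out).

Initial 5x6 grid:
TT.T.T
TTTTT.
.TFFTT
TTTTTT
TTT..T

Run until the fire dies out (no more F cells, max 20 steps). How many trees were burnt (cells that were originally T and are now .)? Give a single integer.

Answer: 21

Derivation:
Step 1: +6 fires, +2 burnt (F count now 6)
Step 2: +7 fires, +6 burnt (F count now 7)
Step 3: +5 fires, +7 burnt (F count now 5)
Step 4: +3 fires, +5 burnt (F count now 3)
Step 5: +0 fires, +3 burnt (F count now 0)
Fire out after step 5
Initially T: 22, now '.': 29
Total burnt (originally-T cells now '.'): 21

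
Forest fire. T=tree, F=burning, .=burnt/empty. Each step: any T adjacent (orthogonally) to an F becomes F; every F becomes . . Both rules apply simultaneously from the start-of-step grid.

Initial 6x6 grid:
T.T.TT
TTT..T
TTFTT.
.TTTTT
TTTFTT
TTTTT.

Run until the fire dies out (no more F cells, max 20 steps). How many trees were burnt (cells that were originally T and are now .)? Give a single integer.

Answer: 24

Derivation:
Step 1: +8 fires, +2 burnt (F count now 8)
Step 2: +10 fires, +8 burnt (F count now 10)
Step 3: +4 fires, +10 burnt (F count now 4)
Step 4: +2 fires, +4 burnt (F count now 2)
Step 5: +0 fires, +2 burnt (F count now 0)
Fire out after step 5
Initially T: 27, now '.': 33
Total burnt (originally-T cells now '.'): 24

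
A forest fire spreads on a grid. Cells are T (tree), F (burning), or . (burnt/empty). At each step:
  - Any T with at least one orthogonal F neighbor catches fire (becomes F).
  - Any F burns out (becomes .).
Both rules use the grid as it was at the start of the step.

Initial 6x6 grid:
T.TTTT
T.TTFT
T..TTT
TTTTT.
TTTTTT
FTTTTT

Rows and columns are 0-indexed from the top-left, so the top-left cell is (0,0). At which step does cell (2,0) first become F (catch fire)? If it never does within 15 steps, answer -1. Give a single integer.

Step 1: cell (2,0)='T' (+6 fires, +2 burnt)
Step 2: cell (2,0)='T' (+9 fires, +6 burnt)
Step 3: cell (2,0)='F' (+7 fires, +9 burnt)
  -> target ignites at step 3
Step 4: cell (2,0)='.' (+5 fires, +7 burnt)
Step 5: cell (2,0)='.' (+2 fires, +5 burnt)
Step 6: cell (2,0)='.' (+0 fires, +2 burnt)
  fire out at step 6

3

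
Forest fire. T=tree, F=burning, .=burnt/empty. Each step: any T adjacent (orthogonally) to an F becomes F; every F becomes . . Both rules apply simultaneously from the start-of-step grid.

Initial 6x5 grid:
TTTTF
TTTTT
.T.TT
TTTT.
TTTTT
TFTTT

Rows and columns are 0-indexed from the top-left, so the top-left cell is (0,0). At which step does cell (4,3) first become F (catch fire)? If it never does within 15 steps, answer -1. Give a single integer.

Step 1: cell (4,3)='T' (+5 fires, +2 burnt)
Step 2: cell (4,3)='T' (+7 fires, +5 burnt)
Step 3: cell (4,3)='F' (+8 fires, +7 burnt)
  -> target ignites at step 3
Step 4: cell (4,3)='.' (+4 fires, +8 burnt)
Step 5: cell (4,3)='.' (+1 fires, +4 burnt)
Step 6: cell (4,3)='.' (+0 fires, +1 burnt)
  fire out at step 6

3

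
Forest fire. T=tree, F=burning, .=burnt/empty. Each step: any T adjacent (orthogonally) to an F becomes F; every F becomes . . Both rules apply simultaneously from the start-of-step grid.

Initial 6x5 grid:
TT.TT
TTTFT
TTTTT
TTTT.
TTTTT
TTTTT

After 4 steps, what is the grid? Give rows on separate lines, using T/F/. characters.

Step 1: 4 trees catch fire, 1 burn out
  TT.FT
  TTF.F
  TTTFT
  TTTT.
  TTTTT
  TTTTT
Step 2: 5 trees catch fire, 4 burn out
  TT..F
  TF...
  TTF.F
  TTTF.
  TTTTT
  TTTTT
Step 3: 5 trees catch fire, 5 burn out
  TF...
  F....
  TF...
  TTF..
  TTTFT
  TTTTT
Step 4: 6 trees catch fire, 5 burn out
  F....
  .....
  F....
  TF...
  TTF.F
  TTTFT

F....
.....
F....
TF...
TTF.F
TTTFT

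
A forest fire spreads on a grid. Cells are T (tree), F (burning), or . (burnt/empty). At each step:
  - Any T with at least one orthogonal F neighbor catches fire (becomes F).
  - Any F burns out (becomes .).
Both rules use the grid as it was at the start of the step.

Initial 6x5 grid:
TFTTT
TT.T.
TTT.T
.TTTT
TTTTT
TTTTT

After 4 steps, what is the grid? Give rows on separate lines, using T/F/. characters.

Step 1: 3 trees catch fire, 1 burn out
  F.FTT
  TF.T.
  TTT.T
  .TTTT
  TTTTT
  TTTTT
Step 2: 3 trees catch fire, 3 burn out
  ...FT
  F..T.
  TFT.T
  .TTTT
  TTTTT
  TTTTT
Step 3: 5 trees catch fire, 3 burn out
  ....F
  ...F.
  F.F.T
  .FTTT
  TTTTT
  TTTTT
Step 4: 2 trees catch fire, 5 burn out
  .....
  .....
  ....T
  ..FTT
  TFTTT
  TTTTT

.....
.....
....T
..FTT
TFTTT
TTTTT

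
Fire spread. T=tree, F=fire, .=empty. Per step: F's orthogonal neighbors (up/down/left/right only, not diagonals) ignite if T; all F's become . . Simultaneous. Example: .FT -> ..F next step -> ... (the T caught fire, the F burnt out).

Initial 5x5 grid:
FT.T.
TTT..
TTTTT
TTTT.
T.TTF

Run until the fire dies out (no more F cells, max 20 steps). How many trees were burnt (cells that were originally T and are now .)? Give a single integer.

Step 1: +3 fires, +2 burnt (F count now 3)
Step 2: +4 fires, +3 burnt (F count now 4)
Step 3: +5 fires, +4 burnt (F count now 5)
Step 4: +4 fires, +5 burnt (F count now 4)
Step 5: +0 fires, +4 burnt (F count now 0)
Fire out after step 5
Initially T: 17, now '.': 24
Total burnt (originally-T cells now '.'): 16

Answer: 16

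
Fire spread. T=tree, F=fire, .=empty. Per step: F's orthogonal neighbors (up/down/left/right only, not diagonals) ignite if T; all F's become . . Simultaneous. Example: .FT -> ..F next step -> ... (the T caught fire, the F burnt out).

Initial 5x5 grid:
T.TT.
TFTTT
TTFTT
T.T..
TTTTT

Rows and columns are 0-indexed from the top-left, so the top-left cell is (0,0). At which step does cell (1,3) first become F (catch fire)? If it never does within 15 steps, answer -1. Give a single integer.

Step 1: cell (1,3)='T' (+5 fires, +2 burnt)
Step 2: cell (1,3)='F' (+6 fires, +5 burnt)
  -> target ignites at step 2
Step 3: cell (1,3)='.' (+5 fires, +6 burnt)
Step 4: cell (1,3)='.' (+2 fires, +5 burnt)
Step 5: cell (1,3)='.' (+0 fires, +2 burnt)
  fire out at step 5

2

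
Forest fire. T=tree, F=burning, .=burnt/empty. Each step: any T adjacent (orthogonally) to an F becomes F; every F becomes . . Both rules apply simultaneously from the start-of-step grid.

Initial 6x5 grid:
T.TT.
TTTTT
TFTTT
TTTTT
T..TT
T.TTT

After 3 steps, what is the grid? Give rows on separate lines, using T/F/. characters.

Step 1: 4 trees catch fire, 1 burn out
  T.TT.
  TFTTT
  F.FTT
  TFTTT
  T..TT
  T.TTT
Step 2: 5 trees catch fire, 4 burn out
  T.TT.
  F.FTT
  ...FT
  F.FTT
  T..TT
  T.TTT
Step 3: 6 trees catch fire, 5 burn out
  F.FT.
  ...FT
  ....F
  ...FT
  F..TT
  T.TTT

F.FT.
...FT
....F
...FT
F..TT
T.TTT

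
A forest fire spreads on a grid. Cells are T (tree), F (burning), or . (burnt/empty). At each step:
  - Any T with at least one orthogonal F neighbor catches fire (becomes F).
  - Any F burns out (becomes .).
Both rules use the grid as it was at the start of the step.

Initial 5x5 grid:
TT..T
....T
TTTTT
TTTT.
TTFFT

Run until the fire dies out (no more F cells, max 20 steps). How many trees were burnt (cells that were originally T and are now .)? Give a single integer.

Answer: 14

Derivation:
Step 1: +4 fires, +2 burnt (F count now 4)
Step 2: +4 fires, +4 burnt (F count now 4)
Step 3: +3 fires, +4 burnt (F count now 3)
Step 4: +2 fires, +3 burnt (F count now 2)
Step 5: +1 fires, +2 burnt (F count now 1)
Step 6: +0 fires, +1 burnt (F count now 0)
Fire out after step 6
Initially T: 16, now '.': 23
Total burnt (originally-T cells now '.'): 14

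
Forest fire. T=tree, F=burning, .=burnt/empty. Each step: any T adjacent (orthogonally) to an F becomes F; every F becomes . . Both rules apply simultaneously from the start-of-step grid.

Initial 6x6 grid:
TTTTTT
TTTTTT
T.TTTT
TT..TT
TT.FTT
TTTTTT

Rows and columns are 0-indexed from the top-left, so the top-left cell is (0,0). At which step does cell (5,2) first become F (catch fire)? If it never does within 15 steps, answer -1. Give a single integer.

Step 1: cell (5,2)='T' (+2 fires, +1 burnt)
Step 2: cell (5,2)='F' (+4 fires, +2 burnt)
  -> target ignites at step 2
Step 3: cell (5,2)='.' (+4 fires, +4 burnt)
Step 4: cell (5,2)='.' (+5 fires, +4 burnt)
Step 5: cell (5,2)='.' (+6 fires, +5 burnt)
Step 6: cell (5,2)='.' (+4 fires, +6 burnt)
Step 7: cell (5,2)='.' (+3 fires, +4 burnt)
Step 8: cell (5,2)='.' (+2 fires, +3 burnt)
Step 9: cell (5,2)='.' (+1 fires, +2 burnt)
Step 10: cell (5,2)='.' (+0 fires, +1 burnt)
  fire out at step 10

2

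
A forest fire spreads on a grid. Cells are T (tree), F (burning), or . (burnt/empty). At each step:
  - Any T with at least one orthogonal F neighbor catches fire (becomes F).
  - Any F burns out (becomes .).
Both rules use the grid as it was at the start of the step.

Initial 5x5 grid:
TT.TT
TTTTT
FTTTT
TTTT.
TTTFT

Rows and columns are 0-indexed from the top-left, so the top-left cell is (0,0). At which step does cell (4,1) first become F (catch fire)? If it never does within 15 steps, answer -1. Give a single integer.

Step 1: cell (4,1)='T' (+6 fires, +2 burnt)
Step 2: cell (4,1)='F' (+8 fires, +6 burnt)
  -> target ignites at step 2
Step 3: cell (4,1)='.' (+4 fires, +8 burnt)
Step 4: cell (4,1)='.' (+2 fires, +4 burnt)
Step 5: cell (4,1)='.' (+1 fires, +2 burnt)
Step 6: cell (4,1)='.' (+0 fires, +1 burnt)
  fire out at step 6

2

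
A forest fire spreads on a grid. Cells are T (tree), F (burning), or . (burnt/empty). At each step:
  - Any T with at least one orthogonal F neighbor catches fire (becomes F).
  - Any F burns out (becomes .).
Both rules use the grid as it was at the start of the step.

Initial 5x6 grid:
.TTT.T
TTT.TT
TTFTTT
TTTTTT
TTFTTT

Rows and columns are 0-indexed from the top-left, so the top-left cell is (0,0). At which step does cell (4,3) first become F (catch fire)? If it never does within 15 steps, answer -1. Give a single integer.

Step 1: cell (4,3)='F' (+6 fires, +2 burnt)
  -> target ignites at step 1
Step 2: cell (4,3)='.' (+8 fires, +6 burnt)
Step 3: cell (4,3)='.' (+8 fires, +8 burnt)
Step 4: cell (4,3)='.' (+2 fires, +8 burnt)
Step 5: cell (4,3)='.' (+1 fires, +2 burnt)
Step 6: cell (4,3)='.' (+0 fires, +1 burnt)
  fire out at step 6

1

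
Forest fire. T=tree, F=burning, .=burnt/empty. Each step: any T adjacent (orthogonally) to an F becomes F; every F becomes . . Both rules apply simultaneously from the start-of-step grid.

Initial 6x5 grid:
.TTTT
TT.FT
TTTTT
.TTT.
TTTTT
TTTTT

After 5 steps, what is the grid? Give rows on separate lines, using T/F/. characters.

Step 1: 3 trees catch fire, 1 burn out
  .TTFT
  TT..F
  TTTFT
  .TTT.
  TTTTT
  TTTTT
Step 2: 5 trees catch fire, 3 burn out
  .TF.F
  TT...
  TTF.F
  .TTF.
  TTTTT
  TTTTT
Step 3: 4 trees catch fire, 5 burn out
  .F...
  TT...
  TF...
  .TF..
  TTTFT
  TTTTT
Step 4: 6 trees catch fire, 4 burn out
  .....
  TF...
  F....
  .F...
  TTF.F
  TTTFT
Step 5: 4 trees catch fire, 6 burn out
  .....
  F....
  .....
  .....
  TF...
  TTF.F

.....
F....
.....
.....
TF...
TTF.F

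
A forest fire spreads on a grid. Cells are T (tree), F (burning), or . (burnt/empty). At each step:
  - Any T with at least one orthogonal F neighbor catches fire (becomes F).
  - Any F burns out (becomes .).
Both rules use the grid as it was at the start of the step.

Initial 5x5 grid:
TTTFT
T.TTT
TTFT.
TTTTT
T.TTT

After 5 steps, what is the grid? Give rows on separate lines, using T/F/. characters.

Step 1: 7 trees catch fire, 2 burn out
  TTF.F
  T.FFT
  TF.F.
  TTFTT
  T.TTT
Step 2: 6 trees catch fire, 7 burn out
  TF...
  T...F
  F....
  TF.FT
  T.FTT
Step 3: 5 trees catch fire, 6 burn out
  F....
  F....
  .....
  F...F
  T..FT
Step 4: 2 trees catch fire, 5 burn out
  .....
  .....
  .....
  .....
  F...F
Step 5: 0 trees catch fire, 2 burn out
  .....
  .....
  .....
  .....
  .....

.....
.....
.....
.....
.....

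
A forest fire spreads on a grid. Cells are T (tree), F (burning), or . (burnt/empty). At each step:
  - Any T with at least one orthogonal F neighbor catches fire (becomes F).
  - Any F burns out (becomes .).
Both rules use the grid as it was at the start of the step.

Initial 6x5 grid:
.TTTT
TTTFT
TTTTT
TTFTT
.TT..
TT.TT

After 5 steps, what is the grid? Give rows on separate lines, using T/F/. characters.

Step 1: 8 trees catch fire, 2 burn out
  .TTFT
  TTF.F
  TTFFT
  TF.FT
  .TF..
  TT.TT
Step 2: 8 trees catch fire, 8 burn out
  .TF.F
  TF...
  TF..F
  F...F
  .F...
  TT.TT
Step 3: 4 trees catch fire, 8 burn out
  .F...
  F....
  F....
  .....
  .....
  TF.TT
Step 4: 1 trees catch fire, 4 burn out
  .....
  .....
  .....
  .....
  .....
  F..TT
Step 5: 0 trees catch fire, 1 burn out
  .....
  .....
  .....
  .....
  .....
  ...TT

.....
.....
.....
.....
.....
...TT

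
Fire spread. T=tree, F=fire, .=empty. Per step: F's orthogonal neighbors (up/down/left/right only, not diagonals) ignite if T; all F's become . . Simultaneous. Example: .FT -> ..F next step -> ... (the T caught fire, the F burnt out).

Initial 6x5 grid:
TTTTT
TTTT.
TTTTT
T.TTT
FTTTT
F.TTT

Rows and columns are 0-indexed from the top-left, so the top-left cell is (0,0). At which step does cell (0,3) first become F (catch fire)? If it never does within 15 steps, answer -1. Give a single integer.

Step 1: cell (0,3)='T' (+2 fires, +2 burnt)
Step 2: cell (0,3)='T' (+2 fires, +2 burnt)
Step 3: cell (0,3)='T' (+5 fires, +2 burnt)
Step 4: cell (0,3)='T' (+6 fires, +5 burnt)
Step 5: cell (0,3)='T' (+5 fires, +6 burnt)
Step 6: cell (0,3)='T' (+3 fires, +5 burnt)
Step 7: cell (0,3)='F' (+1 fires, +3 burnt)
  -> target ignites at step 7
Step 8: cell (0,3)='.' (+1 fires, +1 burnt)
Step 9: cell (0,3)='.' (+0 fires, +1 burnt)
  fire out at step 9

7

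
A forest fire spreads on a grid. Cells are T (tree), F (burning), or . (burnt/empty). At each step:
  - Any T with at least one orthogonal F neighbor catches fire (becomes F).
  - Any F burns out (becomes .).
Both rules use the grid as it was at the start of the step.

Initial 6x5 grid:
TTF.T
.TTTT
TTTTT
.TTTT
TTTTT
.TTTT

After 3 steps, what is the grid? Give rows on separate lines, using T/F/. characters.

Step 1: 2 trees catch fire, 1 burn out
  TF..T
  .TFTT
  TTTTT
  .TTTT
  TTTTT
  .TTTT
Step 2: 4 trees catch fire, 2 burn out
  F...T
  .F.FT
  TTFTT
  .TTTT
  TTTTT
  .TTTT
Step 3: 4 trees catch fire, 4 burn out
  ....T
  ....F
  TF.FT
  .TFTT
  TTTTT
  .TTTT

....T
....F
TF.FT
.TFTT
TTTTT
.TTTT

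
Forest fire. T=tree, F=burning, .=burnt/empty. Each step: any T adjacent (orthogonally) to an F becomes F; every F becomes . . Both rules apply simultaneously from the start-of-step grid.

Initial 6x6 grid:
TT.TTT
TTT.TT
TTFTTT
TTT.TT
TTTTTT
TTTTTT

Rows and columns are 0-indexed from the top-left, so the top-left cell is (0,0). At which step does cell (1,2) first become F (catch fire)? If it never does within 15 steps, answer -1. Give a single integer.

Step 1: cell (1,2)='F' (+4 fires, +1 burnt)
  -> target ignites at step 1
Step 2: cell (1,2)='.' (+5 fires, +4 burnt)
Step 3: cell (1,2)='.' (+9 fires, +5 burnt)
Step 4: cell (1,2)='.' (+8 fires, +9 burnt)
Step 5: cell (1,2)='.' (+5 fires, +8 burnt)
Step 6: cell (1,2)='.' (+1 fires, +5 burnt)
Step 7: cell (1,2)='.' (+0 fires, +1 burnt)
  fire out at step 7

1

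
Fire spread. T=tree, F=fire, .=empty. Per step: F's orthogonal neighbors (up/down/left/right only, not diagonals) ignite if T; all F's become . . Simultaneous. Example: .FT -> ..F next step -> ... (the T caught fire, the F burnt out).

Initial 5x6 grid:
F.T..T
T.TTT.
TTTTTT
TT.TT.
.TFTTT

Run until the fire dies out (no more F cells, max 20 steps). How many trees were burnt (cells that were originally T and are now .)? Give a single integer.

Answer: 19

Derivation:
Step 1: +3 fires, +2 burnt (F count now 3)
Step 2: +4 fires, +3 burnt (F count now 4)
Step 3: +5 fires, +4 burnt (F count now 5)
Step 4: +3 fires, +5 burnt (F count now 3)
Step 5: +3 fires, +3 burnt (F count now 3)
Step 6: +1 fires, +3 burnt (F count now 1)
Step 7: +0 fires, +1 burnt (F count now 0)
Fire out after step 7
Initially T: 20, now '.': 29
Total burnt (originally-T cells now '.'): 19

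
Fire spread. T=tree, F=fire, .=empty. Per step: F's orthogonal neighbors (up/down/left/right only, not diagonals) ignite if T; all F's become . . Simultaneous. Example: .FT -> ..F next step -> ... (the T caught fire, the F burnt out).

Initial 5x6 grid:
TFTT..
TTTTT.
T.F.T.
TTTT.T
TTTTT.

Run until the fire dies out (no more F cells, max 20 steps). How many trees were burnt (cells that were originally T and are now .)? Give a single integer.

Step 1: +5 fires, +2 burnt (F count now 5)
Step 2: +6 fires, +5 burnt (F count now 6)
Step 3: +5 fires, +6 burnt (F count now 5)
Step 4: +3 fires, +5 burnt (F count now 3)
Step 5: +0 fires, +3 burnt (F count now 0)
Fire out after step 5
Initially T: 20, now '.': 29
Total burnt (originally-T cells now '.'): 19

Answer: 19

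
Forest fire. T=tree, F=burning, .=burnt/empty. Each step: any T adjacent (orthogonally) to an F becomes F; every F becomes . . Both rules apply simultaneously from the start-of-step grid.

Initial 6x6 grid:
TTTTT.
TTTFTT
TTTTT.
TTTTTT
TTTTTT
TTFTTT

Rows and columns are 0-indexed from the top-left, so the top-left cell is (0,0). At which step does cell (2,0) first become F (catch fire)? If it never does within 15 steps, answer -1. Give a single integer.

Step 1: cell (2,0)='T' (+7 fires, +2 burnt)
Step 2: cell (2,0)='T' (+12 fires, +7 burnt)
Step 3: cell (2,0)='T' (+8 fires, +12 burnt)
Step 4: cell (2,0)='F' (+5 fires, +8 burnt)
  -> target ignites at step 4
Step 5: cell (2,0)='.' (+0 fires, +5 burnt)
  fire out at step 5

4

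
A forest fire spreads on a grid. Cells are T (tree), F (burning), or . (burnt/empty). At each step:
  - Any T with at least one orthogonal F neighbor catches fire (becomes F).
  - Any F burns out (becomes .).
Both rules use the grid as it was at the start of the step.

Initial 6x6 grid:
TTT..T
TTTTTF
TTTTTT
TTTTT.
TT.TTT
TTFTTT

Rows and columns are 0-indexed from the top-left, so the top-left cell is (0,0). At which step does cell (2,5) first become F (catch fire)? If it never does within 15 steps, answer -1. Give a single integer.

Step 1: cell (2,5)='F' (+5 fires, +2 burnt)
  -> target ignites at step 1
Step 2: cell (2,5)='.' (+6 fires, +5 burnt)
Step 3: cell (2,5)='.' (+8 fires, +6 burnt)
Step 4: cell (2,5)='.' (+7 fires, +8 burnt)
Step 5: cell (2,5)='.' (+3 fires, +7 burnt)
Step 6: cell (2,5)='.' (+1 fires, +3 burnt)
Step 7: cell (2,5)='.' (+0 fires, +1 burnt)
  fire out at step 7

1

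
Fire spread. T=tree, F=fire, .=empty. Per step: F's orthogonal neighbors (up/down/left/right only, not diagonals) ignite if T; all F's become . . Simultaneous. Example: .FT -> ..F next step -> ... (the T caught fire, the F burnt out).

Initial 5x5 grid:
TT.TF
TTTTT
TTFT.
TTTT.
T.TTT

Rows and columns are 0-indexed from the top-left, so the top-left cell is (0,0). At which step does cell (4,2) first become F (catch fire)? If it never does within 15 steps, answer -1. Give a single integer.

Step 1: cell (4,2)='T' (+6 fires, +2 burnt)
Step 2: cell (4,2)='F' (+6 fires, +6 burnt)
  -> target ignites at step 2
Step 3: cell (4,2)='.' (+4 fires, +6 burnt)
Step 4: cell (4,2)='.' (+3 fires, +4 burnt)
Step 5: cell (4,2)='.' (+0 fires, +3 burnt)
  fire out at step 5

2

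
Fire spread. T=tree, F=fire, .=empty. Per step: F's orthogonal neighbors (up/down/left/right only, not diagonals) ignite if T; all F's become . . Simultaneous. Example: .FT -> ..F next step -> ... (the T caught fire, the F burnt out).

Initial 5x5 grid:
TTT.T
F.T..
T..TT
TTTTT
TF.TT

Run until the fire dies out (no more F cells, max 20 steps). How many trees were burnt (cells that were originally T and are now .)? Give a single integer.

Answer: 15

Derivation:
Step 1: +4 fires, +2 burnt (F count now 4)
Step 2: +3 fires, +4 burnt (F count now 3)
Step 3: +2 fires, +3 burnt (F count now 2)
Step 4: +4 fires, +2 burnt (F count now 4)
Step 5: +2 fires, +4 burnt (F count now 2)
Step 6: +0 fires, +2 burnt (F count now 0)
Fire out after step 6
Initially T: 16, now '.': 24
Total burnt (originally-T cells now '.'): 15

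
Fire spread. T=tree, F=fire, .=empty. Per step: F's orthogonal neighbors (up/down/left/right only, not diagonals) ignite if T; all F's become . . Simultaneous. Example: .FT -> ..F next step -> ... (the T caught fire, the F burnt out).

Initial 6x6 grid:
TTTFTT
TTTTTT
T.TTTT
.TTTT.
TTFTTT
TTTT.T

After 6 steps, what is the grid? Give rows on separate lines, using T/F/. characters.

Step 1: 7 trees catch fire, 2 burn out
  TTF.FT
  TTTFTT
  T.TTTT
  .TFTT.
  TF.FTT
  TTFT.T
Step 2: 12 trees catch fire, 7 burn out
  TF...F
  TTF.FT
  T.FFTT
  .F.FT.
  F...FT
  TF.F.T
Step 3: 7 trees catch fire, 12 burn out
  F.....
  TF...F
  T...FT
  ....F.
  .....F
  F....T
Step 4: 3 trees catch fire, 7 burn out
  ......
  F.....
  T....F
  ......
  ......
  .....F
Step 5: 1 trees catch fire, 3 burn out
  ......
  ......
  F.....
  ......
  ......
  ......
Step 6: 0 trees catch fire, 1 burn out
  ......
  ......
  ......
  ......
  ......
  ......

......
......
......
......
......
......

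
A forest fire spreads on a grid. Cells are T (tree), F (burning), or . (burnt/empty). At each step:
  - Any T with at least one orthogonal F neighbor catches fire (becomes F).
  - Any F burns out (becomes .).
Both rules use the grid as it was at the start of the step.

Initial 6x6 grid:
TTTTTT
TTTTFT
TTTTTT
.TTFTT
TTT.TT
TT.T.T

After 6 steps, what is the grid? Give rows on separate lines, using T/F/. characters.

Step 1: 7 trees catch fire, 2 burn out
  TTTTFT
  TTTF.F
  TTTFFT
  .TF.FT
  TTT.TT
  TT.T.T
Step 2: 9 trees catch fire, 7 burn out
  TTTF.F
  TTF...
  TTF..F
  .F...F
  TTF.FT
  TT.T.T
Step 3: 5 trees catch fire, 9 burn out
  TTF...
  TF....
  TF....
  ......
  TF...F
  TT.T.T
Step 4: 6 trees catch fire, 5 burn out
  TF....
  F.....
  F.....
  ......
  F.....
  TF.T.F
Step 5: 2 trees catch fire, 6 burn out
  F.....
  ......
  ......
  ......
  ......
  F..T..
Step 6: 0 trees catch fire, 2 burn out
  ......
  ......
  ......
  ......
  ......
  ...T..

......
......
......
......
......
...T..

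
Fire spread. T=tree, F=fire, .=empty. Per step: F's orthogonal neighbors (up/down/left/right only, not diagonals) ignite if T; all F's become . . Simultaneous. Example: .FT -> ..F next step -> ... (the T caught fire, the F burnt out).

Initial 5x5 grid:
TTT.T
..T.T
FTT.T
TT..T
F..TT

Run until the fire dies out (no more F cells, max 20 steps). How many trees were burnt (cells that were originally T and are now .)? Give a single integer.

Step 1: +2 fires, +2 burnt (F count now 2)
Step 2: +2 fires, +2 burnt (F count now 2)
Step 3: +1 fires, +2 burnt (F count now 1)
Step 4: +1 fires, +1 burnt (F count now 1)
Step 5: +1 fires, +1 burnt (F count now 1)
Step 6: +1 fires, +1 burnt (F count now 1)
Step 7: +0 fires, +1 burnt (F count now 0)
Fire out after step 7
Initially T: 14, now '.': 19
Total burnt (originally-T cells now '.'): 8

Answer: 8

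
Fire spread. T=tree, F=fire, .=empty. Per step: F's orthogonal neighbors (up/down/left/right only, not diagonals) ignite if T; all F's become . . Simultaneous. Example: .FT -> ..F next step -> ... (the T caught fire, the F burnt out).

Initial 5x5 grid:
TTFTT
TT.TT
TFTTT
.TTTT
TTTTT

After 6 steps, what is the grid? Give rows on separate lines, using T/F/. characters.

Step 1: 6 trees catch fire, 2 burn out
  TF.FT
  TF.TT
  F.FTT
  .FTTT
  TTTTT
Step 2: 7 trees catch fire, 6 burn out
  F...F
  F..FT
  ...FT
  ..FTT
  TFTTT
Step 3: 5 trees catch fire, 7 burn out
  .....
  ....F
  ....F
  ...FT
  F.FTT
Step 4: 2 trees catch fire, 5 burn out
  .....
  .....
  .....
  ....F
  ...FT
Step 5: 1 trees catch fire, 2 burn out
  .....
  .....
  .....
  .....
  ....F
Step 6: 0 trees catch fire, 1 burn out
  .....
  .....
  .....
  .....
  .....

.....
.....
.....
.....
.....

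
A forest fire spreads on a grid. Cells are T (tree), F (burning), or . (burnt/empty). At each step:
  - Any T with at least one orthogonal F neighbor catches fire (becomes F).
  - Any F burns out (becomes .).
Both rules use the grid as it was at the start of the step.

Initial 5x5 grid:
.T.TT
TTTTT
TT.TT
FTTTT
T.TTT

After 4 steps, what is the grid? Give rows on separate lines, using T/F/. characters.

Step 1: 3 trees catch fire, 1 burn out
  .T.TT
  TTTTT
  FT.TT
  .FTTT
  F.TTT
Step 2: 3 trees catch fire, 3 burn out
  .T.TT
  FTTTT
  .F.TT
  ..FTT
  ..TTT
Step 3: 3 trees catch fire, 3 burn out
  .T.TT
  .FTTT
  ...TT
  ...FT
  ..FTT
Step 4: 5 trees catch fire, 3 burn out
  .F.TT
  ..FTT
  ...FT
  ....F
  ...FT

.F.TT
..FTT
...FT
....F
...FT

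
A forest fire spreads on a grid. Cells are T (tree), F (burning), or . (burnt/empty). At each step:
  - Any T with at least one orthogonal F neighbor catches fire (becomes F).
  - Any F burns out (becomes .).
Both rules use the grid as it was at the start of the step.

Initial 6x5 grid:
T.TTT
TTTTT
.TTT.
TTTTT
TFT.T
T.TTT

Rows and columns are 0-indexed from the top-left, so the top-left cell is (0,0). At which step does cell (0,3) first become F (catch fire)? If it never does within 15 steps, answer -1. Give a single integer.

Step 1: cell (0,3)='T' (+3 fires, +1 burnt)
Step 2: cell (0,3)='T' (+5 fires, +3 burnt)
Step 3: cell (0,3)='T' (+4 fires, +5 burnt)
Step 4: cell (0,3)='T' (+5 fires, +4 burnt)
Step 5: cell (0,3)='T' (+4 fires, +5 burnt)
Step 6: cell (0,3)='F' (+2 fires, +4 burnt)
  -> target ignites at step 6
Step 7: cell (0,3)='.' (+1 fires, +2 burnt)
Step 8: cell (0,3)='.' (+0 fires, +1 burnt)
  fire out at step 8

6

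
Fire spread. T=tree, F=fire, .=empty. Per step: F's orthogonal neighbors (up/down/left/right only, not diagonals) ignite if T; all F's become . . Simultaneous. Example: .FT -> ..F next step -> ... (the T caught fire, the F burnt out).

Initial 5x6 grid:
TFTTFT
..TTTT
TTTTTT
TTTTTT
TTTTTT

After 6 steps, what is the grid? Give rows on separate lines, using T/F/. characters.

Step 1: 5 trees catch fire, 2 burn out
  F.FF.F
  ..TTFT
  TTTTTT
  TTTTTT
  TTTTTT
Step 2: 4 trees catch fire, 5 burn out
  ......
  ..FF.F
  TTTTFT
  TTTTTT
  TTTTTT
Step 3: 4 trees catch fire, 4 burn out
  ......
  ......
  TTFF.F
  TTTTFT
  TTTTTT
Step 4: 5 trees catch fire, 4 burn out
  ......
  ......
  TF....
  TTFF.F
  TTTTFT
Step 5: 5 trees catch fire, 5 burn out
  ......
  ......
  F.....
  TF....
  TTFF.F
Step 6: 2 trees catch fire, 5 burn out
  ......
  ......
  ......
  F.....
  TF....

......
......
......
F.....
TF....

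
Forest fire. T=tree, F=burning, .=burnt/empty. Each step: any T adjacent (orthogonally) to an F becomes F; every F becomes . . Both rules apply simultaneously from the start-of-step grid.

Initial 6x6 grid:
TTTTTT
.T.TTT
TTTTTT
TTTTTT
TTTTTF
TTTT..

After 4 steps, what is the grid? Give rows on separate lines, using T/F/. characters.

Step 1: 2 trees catch fire, 1 burn out
  TTTTTT
  .T.TTT
  TTTTTT
  TTTTTF
  TTTTF.
  TTTT..
Step 2: 3 trees catch fire, 2 burn out
  TTTTTT
  .T.TTT
  TTTTTF
  TTTTF.
  TTTF..
  TTTT..
Step 3: 5 trees catch fire, 3 burn out
  TTTTTT
  .T.TTF
  TTTTF.
  TTTF..
  TTF...
  TTTF..
Step 4: 6 trees catch fire, 5 burn out
  TTTTTF
  .T.TF.
  TTTF..
  TTF...
  TF....
  TTF...

TTTTTF
.T.TF.
TTTF..
TTF...
TF....
TTF...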